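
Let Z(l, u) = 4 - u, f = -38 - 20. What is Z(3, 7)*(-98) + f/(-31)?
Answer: 9172/31 ≈ 295.87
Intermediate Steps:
f = -58
Z(3, 7)*(-98) + f/(-31) = (4 - 1*7)*(-98) - 58/(-31) = (4 - 7)*(-98) - 58*(-1/31) = -3*(-98) + 58/31 = 294 + 58/31 = 9172/31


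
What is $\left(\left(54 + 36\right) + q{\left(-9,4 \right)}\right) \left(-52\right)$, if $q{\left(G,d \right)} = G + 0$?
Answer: $-4212$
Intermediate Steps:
$q{\left(G,d \right)} = G$
$\left(\left(54 + 36\right) + q{\left(-9,4 \right)}\right) \left(-52\right) = \left(\left(54 + 36\right) - 9\right) \left(-52\right) = \left(90 - 9\right) \left(-52\right) = 81 \left(-52\right) = -4212$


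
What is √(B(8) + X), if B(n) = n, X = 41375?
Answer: √41383 ≈ 203.43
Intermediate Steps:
√(B(8) + X) = √(8 + 41375) = √41383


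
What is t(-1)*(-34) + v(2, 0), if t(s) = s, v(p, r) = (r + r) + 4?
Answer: 38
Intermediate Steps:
v(p, r) = 4 + 2*r (v(p, r) = 2*r + 4 = 4 + 2*r)
t(-1)*(-34) + v(2, 0) = -1*(-34) + (4 + 2*0) = 34 + (4 + 0) = 34 + 4 = 38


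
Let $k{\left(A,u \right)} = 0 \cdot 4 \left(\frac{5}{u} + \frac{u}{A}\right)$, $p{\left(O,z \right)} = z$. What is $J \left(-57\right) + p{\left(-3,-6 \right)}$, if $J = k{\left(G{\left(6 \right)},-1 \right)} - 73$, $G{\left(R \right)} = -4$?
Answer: $4155$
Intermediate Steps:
$k{\left(A,u \right)} = 0$ ($k{\left(A,u \right)} = 0 \left(\frac{5}{u} + \frac{u}{A}\right) = 0$)
$J = -73$ ($J = 0 - 73 = -73$)
$J \left(-57\right) + p{\left(-3,-6 \right)} = \left(-73\right) \left(-57\right) - 6 = 4161 - 6 = 4155$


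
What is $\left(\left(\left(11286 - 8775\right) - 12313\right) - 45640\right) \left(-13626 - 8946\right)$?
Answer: $1251436824$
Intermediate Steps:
$\left(\left(\left(11286 - 8775\right) - 12313\right) - 45640\right) \left(-13626 - 8946\right) = \left(\left(\left(11286 - 8775\right) - 12313\right) - 45640\right) \left(-22572\right) = \left(\left(2511 - 12313\right) - 45640\right) \left(-22572\right) = \left(-9802 - 45640\right) \left(-22572\right) = \left(-55442\right) \left(-22572\right) = 1251436824$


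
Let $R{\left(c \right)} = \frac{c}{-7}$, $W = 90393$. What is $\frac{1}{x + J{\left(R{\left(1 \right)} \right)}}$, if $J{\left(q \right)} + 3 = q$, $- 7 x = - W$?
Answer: $\frac{7}{90371} \approx 7.7458 \cdot 10^{-5}$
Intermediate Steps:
$R{\left(c \right)} = - \frac{c}{7}$ ($R{\left(c \right)} = c \left(- \frac{1}{7}\right) = - \frac{c}{7}$)
$x = \frac{90393}{7}$ ($x = - \frac{\left(-1\right) 90393}{7} = \left(- \frac{1}{7}\right) \left(-90393\right) = \frac{90393}{7} \approx 12913.0$)
$J{\left(q \right)} = -3 + q$
$\frac{1}{x + J{\left(R{\left(1 \right)} \right)}} = \frac{1}{\frac{90393}{7} - \frac{22}{7}} = \frac{1}{\frac{90371}{7}} = \frac{7}{90371}$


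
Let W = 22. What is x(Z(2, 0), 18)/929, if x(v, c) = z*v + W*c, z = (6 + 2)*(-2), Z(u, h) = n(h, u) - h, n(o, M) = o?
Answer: 396/929 ≈ 0.42626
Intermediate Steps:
Z(u, h) = 0 (Z(u, h) = h - h = 0)
z = -16 (z = 8*(-2) = -16)
x(v, c) = -16*v + 22*c
x(Z(2, 0), 18)/929 = (-16*0 + 22*18)/929 = (0 + 396)*(1/929) = 396*(1/929) = 396/929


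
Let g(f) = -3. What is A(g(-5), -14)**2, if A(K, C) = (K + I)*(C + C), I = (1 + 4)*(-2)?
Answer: 132496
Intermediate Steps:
I = -10 (I = 5*(-2) = -10)
A(K, C) = 2*C*(-10 + K) (A(K, C) = (K - 10)*(C + C) = (-10 + K)*(2*C) = 2*C*(-10 + K))
A(g(-5), -14)**2 = (2*(-14)*(-10 - 3))**2 = (2*(-14)*(-13))**2 = 364**2 = 132496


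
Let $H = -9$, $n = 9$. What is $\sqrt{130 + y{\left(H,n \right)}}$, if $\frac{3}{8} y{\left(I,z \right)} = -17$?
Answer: $\frac{\sqrt{762}}{3} \approx 9.2014$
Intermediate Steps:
$y{\left(I,z \right)} = - \frac{136}{3}$ ($y{\left(I,z \right)} = \frac{8}{3} \left(-17\right) = - \frac{136}{3}$)
$\sqrt{130 + y{\left(H,n \right)}} = \sqrt{130 - \frac{136}{3}} = \sqrt{\frac{254}{3}} = \frac{\sqrt{762}}{3}$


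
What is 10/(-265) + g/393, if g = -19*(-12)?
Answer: 3766/6943 ≈ 0.54242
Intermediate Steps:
g = 228
10/(-265) + g/393 = 10/(-265) + 228/393 = 10*(-1/265) + 228*(1/393) = -2/53 + 76/131 = 3766/6943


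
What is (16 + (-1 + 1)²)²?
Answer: 256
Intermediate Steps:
(16 + (-1 + 1)²)² = (16 + 0²)² = (16 + 0)² = 16² = 256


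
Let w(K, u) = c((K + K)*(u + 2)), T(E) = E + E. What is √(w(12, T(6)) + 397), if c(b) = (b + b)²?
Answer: √451981 ≈ 672.29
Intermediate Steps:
T(E) = 2*E
c(b) = 4*b² (c(b) = (2*b)² = 4*b²)
w(K, u) = 16*K²*(2 + u)² (w(K, u) = 4*((K + K)*(u + 2))² = 4*((2*K)*(2 + u))² = 4*(2*K*(2 + u))² = 4*(4*K²*(2 + u)²) = 16*K²*(2 + u)²)
√(w(12, T(6)) + 397) = √(16*12²*(2 + 2*6)² + 397) = √(16*144*(2 + 12)² + 397) = √(16*144*14² + 397) = √(16*144*196 + 397) = √(451584 + 397) = √451981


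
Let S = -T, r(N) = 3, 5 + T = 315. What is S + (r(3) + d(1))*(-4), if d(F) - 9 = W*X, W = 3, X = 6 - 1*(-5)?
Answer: -490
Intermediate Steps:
X = 11 (X = 6 + 5 = 11)
T = 310 (T = -5 + 315 = 310)
S = -310 (S = -1*310 = -310)
d(F) = 42 (d(F) = 9 + 3*11 = 9 + 33 = 42)
S + (r(3) + d(1))*(-4) = -310 + (3 + 42)*(-4) = -310 + 45*(-4) = -310 - 180 = -490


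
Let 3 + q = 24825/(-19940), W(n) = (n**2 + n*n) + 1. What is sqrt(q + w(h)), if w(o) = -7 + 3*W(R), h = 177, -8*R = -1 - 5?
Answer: I*sqrt(77452942)/3988 ≈ 2.2068*I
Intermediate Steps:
R = 3/4 (R = -(-1 - 5)/8 = -1/8*(-6) = 3/4 ≈ 0.75000)
W(n) = 1 + 2*n**2 (W(n) = (n**2 + n**2) + 1 = 2*n**2 + 1 = 1 + 2*n**2)
w(o) = -5/8 (w(o) = -7 + 3*(1 + 2*(3/4)**2) = -7 + 3*(1 + 2*(9/16)) = -7 + 3*(1 + 9/8) = -7 + 3*(17/8) = -7 + 51/8 = -5/8)
q = -16929/3988 (q = -3 + 24825/(-19940) = -3 + 24825*(-1/19940) = -3 - 4965/3988 = -16929/3988 ≈ -4.2450)
sqrt(q + w(h)) = sqrt(-16929/3988 - 5/8) = sqrt(-38843/7976) = I*sqrt(77452942)/3988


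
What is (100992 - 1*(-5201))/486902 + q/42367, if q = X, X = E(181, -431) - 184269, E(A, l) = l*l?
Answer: 30920335/122062586 ≈ 0.25332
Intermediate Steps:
E(A, l) = l²
X = 1492 (X = (-431)² - 184269 = 185761 - 184269 = 1492)
q = 1492
(100992 - 1*(-5201))/486902 + q/42367 = (100992 - 1*(-5201))/486902 + 1492/42367 = (100992 + 5201)*(1/486902) + 1492*(1/42367) = 106193*(1/486902) + 1492/42367 = 106193/486902 + 1492/42367 = 30920335/122062586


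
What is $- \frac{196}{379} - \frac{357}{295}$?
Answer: $- \frac{193123}{111805} \approx -1.7273$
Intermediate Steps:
$- \frac{196}{379} - \frac{357}{295} = - \frac{193123}{111805}$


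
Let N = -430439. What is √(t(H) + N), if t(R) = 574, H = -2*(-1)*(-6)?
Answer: I*√429865 ≈ 655.64*I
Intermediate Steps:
H = -12 (H = 2*(-6) = -12)
√(t(H) + N) = √(574 - 430439) = √(-429865) = I*√429865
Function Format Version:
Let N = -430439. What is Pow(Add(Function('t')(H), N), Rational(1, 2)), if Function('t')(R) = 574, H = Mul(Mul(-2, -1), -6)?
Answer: Mul(I, Pow(429865, Rational(1, 2))) ≈ Mul(655.64, I)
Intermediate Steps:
H = -12 (H = Mul(2, -6) = -12)
Pow(Add(Function('t')(H), N), Rational(1, 2)) = Pow(Add(574, -430439), Rational(1, 2)) = Pow(-429865, Rational(1, 2)) = Mul(I, Pow(429865, Rational(1, 2)))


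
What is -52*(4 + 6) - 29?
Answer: -549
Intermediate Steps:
-52*(4 + 6) - 29 = -52*10 - 29 = -26*20 - 29 = -520 - 29 = -549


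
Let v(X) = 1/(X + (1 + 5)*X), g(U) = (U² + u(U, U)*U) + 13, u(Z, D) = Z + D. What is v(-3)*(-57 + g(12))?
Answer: -388/21 ≈ -18.476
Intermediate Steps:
u(Z, D) = D + Z
g(U) = 13 + 3*U² (g(U) = (U² + (U + U)*U) + 13 = (U² + (2*U)*U) + 13 = (U² + 2*U²) + 13 = 3*U² + 13 = 13 + 3*U²)
v(X) = 1/(7*X) (v(X) = 1/(X + 6*X) = 1/(7*X))
v(-3)*(-57 + g(12)) = ((⅐)/(-3))*(-57 + (13 + 3*12²)) = ((⅐)*(-⅓))*(-57 + (13 + 3*144)) = -(-57 + (13 + 432))/21 = -(-57 + 445)/21 = -1/21*388 = -388/21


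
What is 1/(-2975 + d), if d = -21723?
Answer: -1/24698 ≈ -4.0489e-5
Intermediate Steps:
1/(-2975 + d) = 1/(-2975 - 21723) = 1/(-24698) = -1/24698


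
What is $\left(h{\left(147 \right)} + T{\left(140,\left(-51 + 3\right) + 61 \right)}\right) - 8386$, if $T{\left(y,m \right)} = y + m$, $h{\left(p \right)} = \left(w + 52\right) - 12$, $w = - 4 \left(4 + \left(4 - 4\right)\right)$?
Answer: $-8209$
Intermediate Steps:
$w = -16$ ($w = - 4 \left(4 + \left(4 - 4\right)\right) = - 4 \left(4 + 0\right) = \left(-4\right) 4 = -16$)
$h{\left(p \right)} = 24$ ($h{\left(p \right)} = \left(-16 + 52\right) - 12 = 36 - 12 = 24$)
$T{\left(y,m \right)} = m + y$
$\left(h{\left(147 \right)} + T{\left(140,\left(-51 + 3\right) + 61 \right)}\right) - 8386 = \left(24 + \left(\left(\left(-51 + 3\right) + 61\right) + 140\right)\right) - 8386 = \left(24 + \left(\left(-48 + 61\right) + 140\right)\right) - 8386 = \left(24 + \left(13 + 140\right)\right) - 8386 = \left(24 + 153\right) - 8386 = 177 - 8386 = -8209$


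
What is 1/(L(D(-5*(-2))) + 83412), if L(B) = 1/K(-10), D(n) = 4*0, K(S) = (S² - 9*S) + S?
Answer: 180/15014161 ≈ 1.1989e-5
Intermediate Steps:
K(S) = S² - 8*S
D(n) = 0
L(B) = 1/180 (L(B) = 1/(-10*(-8 - 10)) = 1/(-10*(-18)) = 1/180)
1/(L(D(-5*(-2))) + 83412) = 1/(1/180 + 83412) = 1/(15014161/180) = 180/15014161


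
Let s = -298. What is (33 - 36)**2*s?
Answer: -2682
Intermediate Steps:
(33 - 36)**2*s = (33 - 36)**2*(-298) = (-3)**2*(-298) = 9*(-298) = -2682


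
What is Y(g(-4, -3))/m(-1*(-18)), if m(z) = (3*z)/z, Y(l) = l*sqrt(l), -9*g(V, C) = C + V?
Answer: 7*sqrt(7)/81 ≈ 0.22865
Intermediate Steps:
g(V, C) = -C/9 - V/9 (g(V, C) = -(C + V)/9 = -C/9 - V/9)
Y(l) = l**(3/2)
m(z) = 3
Y(g(-4, -3))/m(-1*(-18)) = (-1/9*(-3) - 1/9*(-4))**(3/2)/3 = (1/3 + 4/9)**(3/2)*(1/3) = (7/9)**(3/2)*(1/3) = (7*sqrt(7)/27)*(1/3) = 7*sqrt(7)/81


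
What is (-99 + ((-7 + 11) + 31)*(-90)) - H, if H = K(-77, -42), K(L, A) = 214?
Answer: -3463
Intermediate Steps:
H = 214
(-99 + ((-7 + 11) + 31)*(-90)) - H = (-99 + ((-7 + 11) + 31)*(-90)) - 1*214 = (-99 + (4 + 31)*(-90)) - 214 = (-99 + 35*(-90)) - 214 = (-99 - 3150) - 214 = -3249 - 214 = -3463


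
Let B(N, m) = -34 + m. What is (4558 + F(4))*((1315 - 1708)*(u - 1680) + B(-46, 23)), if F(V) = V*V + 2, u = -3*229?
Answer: 4256686720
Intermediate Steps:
u = -687
F(V) = 2 + V² (F(V) = V² + 2 = 2 + V²)
(4558 + F(4))*((1315 - 1708)*(u - 1680) + B(-46, 23)) = (4558 + (2 + 4²))*((1315 - 1708)*(-687 - 1680) + (-34 + 23)) = (4558 + (2 + 16))*(-393*(-2367) - 11) = (4558 + 18)*(930231 - 11) = 4576*930220 = 4256686720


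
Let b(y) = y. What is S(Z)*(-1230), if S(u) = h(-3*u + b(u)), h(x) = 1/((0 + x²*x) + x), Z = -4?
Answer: -123/52 ≈ -2.3654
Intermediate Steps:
h(x) = 1/(x + x³) (h(x) = 1/((0 + x³) + x) = 1/(x³ + x) = 1/(x + x³))
S(u) = 1/(-8*u³ - 2*u) (S(u) = 1/((-3*u + u) + (-3*u + u)³) = 1/(-2*u + (-2*u)³) = 1/(-2*u - 8*u³) = 1/(-8*u³ - 2*u))
S(Z)*(-1230) = -1/(2*(-4) + 8*(-4)³)*(-1230) = -1/(-8 + 8*(-64))*(-1230) = -1/(-8 - 512)*(-1230) = -1/(-520)*(-1230) = -1*(-1/520)*(-1230) = (1/520)*(-1230) = -123/52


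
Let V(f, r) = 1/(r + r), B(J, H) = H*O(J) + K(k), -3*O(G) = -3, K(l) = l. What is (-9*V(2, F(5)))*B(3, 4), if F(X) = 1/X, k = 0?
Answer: -90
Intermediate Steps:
O(G) = 1 (O(G) = -⅓*(-3) = 1)
B(J, H) = H (B(J, H) = H*1 + 0 = H + 0 = H)
F(X) = 1/X
V(f, r) = 1/(2*r)
(-9*V(2, F(5)))*B(3, 4) = -9/(2*(1/5))*4 = -9/(2*⅕)*4 = -9*5/2*4 = -45/2*4 = -90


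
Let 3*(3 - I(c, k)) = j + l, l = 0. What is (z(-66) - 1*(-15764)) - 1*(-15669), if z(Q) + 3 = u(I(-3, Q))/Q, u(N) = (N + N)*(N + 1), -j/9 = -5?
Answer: 31426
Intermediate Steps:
j = 45 (j = -9*(-5) = 45)
I(c, k) = -12 (I(c, k) = 3 - (45 + 0)/3 = 3 - ⅓*45 = 3 - 15 = -12)
u(N) = 2*N*(1 + N) (u(N) = (2*N)*(1 + N) = 2*N*(1 + N))
z(Q) = -3 + 264/Q (z(Q) = -3 + (2*(-12)*(1 - 12))/Q = -3 + (2*(-12)*(-11))/Q = -3 + 264/Q)
(z(-66) - 1*(-15764)) - 1*(-15669) = ((-3 + 264/(-66)) - 1*(-15764)) - 1*(-15669) = ((-3 + 264*(-1/66)) + 15764) + 15669 = ((-3 - 4) + 15764) + 15669 = (-7 + 15764) + 15669 = 15757 + 15669 = 31426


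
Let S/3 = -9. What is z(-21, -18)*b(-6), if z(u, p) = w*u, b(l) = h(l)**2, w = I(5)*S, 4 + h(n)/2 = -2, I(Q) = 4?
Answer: 326592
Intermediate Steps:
S = -27 (S = 3*(-9) = -27)
h(n) = -12 (h(n) = -8 + 2*(-2) = -8 - 4 = -12)
w = -108 (w = 4*(-27) = -108)
b(l) = 144 (b(l) = (-12)**2 = 144)
z(u, p) = -108*u
z(-21, -18)*b(-6) = -108*(-21)*144 = 2268*144 = 326592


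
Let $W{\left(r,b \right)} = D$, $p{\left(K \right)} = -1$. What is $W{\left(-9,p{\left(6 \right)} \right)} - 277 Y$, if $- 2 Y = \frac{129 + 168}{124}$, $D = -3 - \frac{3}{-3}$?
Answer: $\frac{81773}{248} \approx 329.73$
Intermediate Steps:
$D = -2$ ($D = -3 - -1 = -3 + 1 = -2$)
$W{\left(r,b \right)} = -2$
$Y = - \frac{297}{248}$ ($Y = - \frac{\left(129 + 168\right) \frac{1}{124}}{2} = - \frac{297 \cdot \frac{1}{124}}{2} = \left(- \frac{1}{2}\right) \frac{297}{124} = - \frac{297}{248} \approx -1.1976$)
$W{\left(-9,p{\left(6 \right)} \right)} - 277 Y = -2 - - \frac{82269}{248} = -2 + \frac{82269}{248} = \frac{81773}{248}$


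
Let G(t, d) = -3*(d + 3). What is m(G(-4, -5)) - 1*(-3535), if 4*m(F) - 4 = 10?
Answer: 7077/2 ≈ 3538.5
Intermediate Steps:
G(t, d) = -9 - 3*d (G(t, d) = -3*(3 + d) = -9 - 3*d)
m(F) = 7/2 (m(F) = 1 + (¼)*10 = 1 + 5/2 = 7/2)
m(G(-4, -5)) - 1*(-3535) = 7/2 - 1*(-3535) = 7/2 + 3535 = 7077/2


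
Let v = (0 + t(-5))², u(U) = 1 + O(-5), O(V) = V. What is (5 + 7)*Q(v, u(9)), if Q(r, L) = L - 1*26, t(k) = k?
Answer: -360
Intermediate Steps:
u(U) = -4 (u(U) = 1 - 5 = -4)
v = 25 (v = (0 - 5)² = (-5)² = 25)
Q(r, L) = -26 + L (Q(r, L) = L - 26 = -26 + L)
(5 + 7)*Q(v, u(9)) = (5 + 7)*(-26 - 4) = 12*(-30) = -360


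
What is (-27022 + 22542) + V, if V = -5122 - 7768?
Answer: -17370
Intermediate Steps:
V = -12890
(-27022 + 22542) + V = (-27022 + 22542) - 12890 = -4480 - 12890 = -17370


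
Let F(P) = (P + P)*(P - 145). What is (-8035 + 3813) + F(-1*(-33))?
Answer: -11614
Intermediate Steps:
F(P) = 2*P*(-145 + P) (F(P) = (2*P)*(-145 + P) = 2*P*(-145 + P))
(-8035 + 3813) + F(-1*(-33)) = (-8035 + 3813) + 2*(-1*(-33))*(-145 - 1*(-33)) = -4222 + 2*33*(-145 + 33) = -4222 + 2*33*(-112) = -4222 - 7392 = -11614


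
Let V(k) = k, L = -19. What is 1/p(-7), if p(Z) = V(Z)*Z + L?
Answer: 1/30 ≈ 0.033333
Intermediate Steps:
p(Z) = -19 + Z² (p(Z) = Z*Z - 19 = Z² - 19 = -19 + Z²)
1/p(-7) = 1/(-19 + (-7)²) = 1/(-19 + 49) = 1/30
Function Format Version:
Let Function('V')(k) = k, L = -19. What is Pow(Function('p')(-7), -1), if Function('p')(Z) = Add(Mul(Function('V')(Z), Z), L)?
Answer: Rational(1, 30) ≈ 0.033333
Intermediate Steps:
Function('p')(Z) = Add(-19, Pow(Z, 2)) (Function('p')(Z) = Add(Mul(Z, Z), -19) = Add(Pow(Z, 2), -19) = Add(-19, Pow(Z, 2)))
Pow(Function('p')(-7), -1) = Pow(Add(-19, Pow(-7, 2)), -1) = Pow(Add(-19, 49), -1) = Pow(30, -1) = Rational(1, 30)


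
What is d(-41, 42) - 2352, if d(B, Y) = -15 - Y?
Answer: -2409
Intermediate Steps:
d(-41, 42) - 2352 = (-15 - 1*42) - 2352 = (-15 - 42) - 2352 = -57 - 2352 = -2409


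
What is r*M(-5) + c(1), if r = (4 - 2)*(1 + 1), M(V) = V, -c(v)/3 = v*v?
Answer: -23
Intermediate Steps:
c(v) = -3*v² (c(v) = -3*v*v = -3*v²)
r = 4 (r = 2*2 = 4)
r*M(-5) + c(1) = 4*(-5) - 3*1² = -20 - 3*1 = -20 - 3 = -23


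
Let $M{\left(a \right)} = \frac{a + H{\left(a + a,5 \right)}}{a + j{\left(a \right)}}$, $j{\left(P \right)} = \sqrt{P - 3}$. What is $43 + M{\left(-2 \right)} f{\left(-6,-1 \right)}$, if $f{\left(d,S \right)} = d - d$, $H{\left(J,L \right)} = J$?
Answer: $43$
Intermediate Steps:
$j{\left(P \right)} = \sqrt{-3 + P}$
$M{\left(a \right)} = \frac{3 a}{a + \sqrt{-3 + a}}$ ($M{\left(a \right)} = \frac{a + \left(a + a\right)}{a + \sqrt{-3 + a}} = \frac{a + 2 a}{a + \sqrt{-3 + a}} = \frac{3 a}{a + \sqrt{-3 + a}}$)
$f{\left(d,S \right)} = 0$
$43 + M{\left(-2 \right)} f{\left(-6,-1 \right)} = 43 + 3 \left(-2\right) \frac{1}{-2 + \sqrt{-3 - 2}} \cdot 0 = 43 + 3 \left(-2\right) \frac{1}{-2 + \sqrt{-5}} \cdot 0 = 43 + 3 \left(-2\right) \frac{1}{-2 + i \sqrt{5}} \cdot 0 = 43 + - \frac{6}{-2 + i \sqrt{5}} \cdot 0 = 43 + 0 = 43$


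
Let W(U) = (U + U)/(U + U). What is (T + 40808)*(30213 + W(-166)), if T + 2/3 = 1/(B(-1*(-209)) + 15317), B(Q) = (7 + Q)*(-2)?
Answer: 55057506005222/44655 ≈ 1.2330e+9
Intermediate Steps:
W(U) = 1 (W(U) = (2*U)/((2*U)) = (2*U)*(1/(2*U)) = 1)
B(Q) = -14 - 2*Q
T = -29767/44655 (T = -2/3 + 1/((-14 - (-2)*(-209)) + 15317) = -2/3 + 1/((-14 - 2*209) + 15317) = -2/3 + 1/((-14 - 418) + 15317) = -2/3 + 1/(-432 + 15317) = -2/3 + 1/14885 = -29767/44655 ≈ -0.66660)
(T + 40808)*(30213 + W(-166)) = (-29767/44655 + 40808)*(30213 + 1) = (1822251473/44655)*30214 = 55057506005222/44655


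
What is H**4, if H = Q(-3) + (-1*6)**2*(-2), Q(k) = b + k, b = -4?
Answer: 38950081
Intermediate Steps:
Q(k) = -4 + k
H = -79 (H = (-4 - 3) + (-1*6)**2*(-2) = -7 + (-6)**2*(-2) = -7 + 36*(-2) = -7 - 72 = -79)
H**4 = (-79)**4 = 38950081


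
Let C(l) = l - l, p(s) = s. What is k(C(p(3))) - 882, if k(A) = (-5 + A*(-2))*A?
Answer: -882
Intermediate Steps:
C(l) = 0
k(A) = A*(-5 - 2*A) (k(A) = (-5 - 2*A)*A = A*(-5 - 2*A))
k(C(p(3))) - 882 = -1*0*(5 + 2*0) - 882 = -1*0*(5 + 0) - 882 = -1*0*5 - 882 = 0 - 882 = -882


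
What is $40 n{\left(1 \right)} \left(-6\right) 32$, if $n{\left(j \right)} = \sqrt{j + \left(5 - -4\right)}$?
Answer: $- 7680 \sqrt{10} \approx -24286.0$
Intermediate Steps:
$n{\left(j \right)} = \sqrt{9 + j}$ ($n{\left(j \right)} = \sqrt{j + \left(5 + 4\right)} = \sqrt{j + 9} = \sqrt{9 + j}$)
$40 n{\left(1 \right)} \left(-6\right) 32 = 40 \sqrt{9 + 1} \left(-6\right) 32 = 40 \sqrt{10} \left(-6\right) 32 = 40 \left(- 6 \sqrt{10}\right) 32 = - 240 \sqrt{10} \cdot 32 = - 7680 \sqrt{10}$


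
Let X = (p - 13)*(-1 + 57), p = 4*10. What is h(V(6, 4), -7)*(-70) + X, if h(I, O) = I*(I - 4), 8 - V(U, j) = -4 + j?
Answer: -728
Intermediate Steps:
V(U, j) = 12 - j (V(U, j) = 8 - (-4 + j) = 8 + (4 - j) = 12 - j)
h(I, O) = I*(-4 + I)
p = 40
X = 1512 (X = (40 - 13)*(-1 + 57) = 27*56 = 1512)
h(V(6, 4), -7)*(-70) + X = ((12 - 1*4)*(-4 + (12 - 1*4)))*(-70) + 1512 = ((12 - 4)*(-4 + (12 - 4)))*(-70) + 1512 = (8*(-4 + 8))*(-70) + 1512 = (8*4)*(-70) + 1512 = 32*(-70) + 1512 = -2240 + 1512 = -728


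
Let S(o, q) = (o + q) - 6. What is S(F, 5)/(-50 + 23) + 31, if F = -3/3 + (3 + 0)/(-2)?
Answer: 1681/54 ≈ 31.130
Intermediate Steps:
F = -5/2 (F = -3*⅓ + 3*(-½) = -1 - 3/2 = -5/2 ≈ -2.5000)
S(o, q) = -6 + o + q
S(F, 5)/(-50 + 23) + 31 = (-6 - 5/2 + 5)/(-50 + 23) + 31 = -7/2/(-27) + 31 = -7/2*(-1/27) + 31 = 7/54 + 31 = 1681/54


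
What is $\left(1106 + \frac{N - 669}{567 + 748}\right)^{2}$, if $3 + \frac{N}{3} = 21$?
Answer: $\frac{84538470025}{69169} \approx 1.2222 \cdot 10^{6}$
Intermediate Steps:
$N = 54$ ($N = -9 + 3 \cdot 21 = -9 + 63 = 54$)
$\left(1106 + \frac{N - 669}{567 + 748}\right)^{2} = \left(1106 + \frac{54 - 669}{567 + 748}\right)^{2} = \left(1106 - \frac{615}{1315}\right)^{2} = \left(1106 - \frac{123}{263}\right)^{2} = \left(\frac{290755}{263}\right)^{2} = \frac{84538470025}{69169}$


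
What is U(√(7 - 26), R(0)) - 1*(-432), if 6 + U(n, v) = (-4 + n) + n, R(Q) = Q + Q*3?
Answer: 422 + 2*I*√19 ≈ 422.0 + 8.7178*I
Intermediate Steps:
R(Q) = 4*Q (R(Q) = Q + 3*Q = 4*Q)
U(n, v) = -10 + 2*n (U(n, v) = -6 + ((-4 + n) + n) = -6 + (-4 + 2*n) = -10 + 2*n)
U(√(7 - 26), R(0)) - 1*(-432) = (-10 + 2*√(7 - 26)) - 1*(-432) = (-10 + 2*√(-19)) + 432 = (-10 + 2*(I*√19)) + 432 = (-10 + 2*I*√19) + 432 = 422 + 2*I*√19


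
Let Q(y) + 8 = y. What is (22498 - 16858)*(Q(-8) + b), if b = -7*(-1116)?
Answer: 43969440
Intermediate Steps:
Q(y) = -8 + y
b = 7812
(22498 - 16858)*(Q(-8) + b) = (22498 - 16858)*((-8 - 8) + 7812) = 5640*(-16 + 7812) = 5640*7796 = 43969440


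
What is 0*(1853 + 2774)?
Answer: 0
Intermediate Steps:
0*(1853 + 2774) = 0*4627 = 0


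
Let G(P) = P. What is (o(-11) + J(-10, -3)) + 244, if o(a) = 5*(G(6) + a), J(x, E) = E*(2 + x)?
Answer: 243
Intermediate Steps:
o(a) = 30 + 5*a (o(a) = 5*(6 + a) = 30 + 5*a)
(o(-11) + J(-10, -3)) + 244 = ((30 + 5*(-11)) - 3*(2 - 10)) + 244 = ((30 - 55) - 3*(-8)) + 244 = (-25 + 24) + 244 = -1 + 244 = 243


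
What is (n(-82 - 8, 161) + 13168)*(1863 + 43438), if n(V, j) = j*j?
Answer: 1770770789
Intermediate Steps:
n(V, j) = j²
(n(-82 - 8, 161) + 13168)*(1863 + 43438) = (161² + 13168)*(1863 + 43438) = (25921 + 13168)*45301 = 39089*45301 = 1770770789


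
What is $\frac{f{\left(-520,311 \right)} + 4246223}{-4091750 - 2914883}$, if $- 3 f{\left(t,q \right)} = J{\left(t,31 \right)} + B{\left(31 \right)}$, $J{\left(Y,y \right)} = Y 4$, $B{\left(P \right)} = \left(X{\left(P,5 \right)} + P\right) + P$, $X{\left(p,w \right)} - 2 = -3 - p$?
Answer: $- \frac{12740719}{21019899} \approx -0.60613$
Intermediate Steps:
$X{\left(p,w \right)} = -1 - p$ ($X{\left(p,w \right)} = 2 - \left(3 + p\right) = -1 - p$)
$B{\left(P \right)} = -1 + P$ ($B{\left(P \right)} = \left(\left(-1 - P\right) + P\right) + P = -1 + P$)
$J{\left(Y,y \right)} = 4 Y$
$f{\left(t,q \right)} = -10 - \frac{4 t}{3}$ ($f{\left(t,q \right)} = - \frac{4 t + \left(-1 + 31\right)}{3} = - \frac{4 t + 30}{3} = - \frac{30 + 4 t}{3} = -10 - \frac{4 t}{3}$)
$\frac{f{\left(-520,311 \right)} + 4246223}{-4091750 - 2914883} = \frac{\left(-10 - - \frac{2080}{3}\right) + 4246223}{-4091750 - 2914883} = \frac{\left(-10 + \frac{2080}{3}\right) + 4246223}{-7006633} = \left(\frac{2050}{3} + 4246223\right) \left(- \frac{1}{7006633}\right) = \frac{12740719}{3} \left(- \frac{1}{7006633}\right) = - \frac{12740719}{21019899}$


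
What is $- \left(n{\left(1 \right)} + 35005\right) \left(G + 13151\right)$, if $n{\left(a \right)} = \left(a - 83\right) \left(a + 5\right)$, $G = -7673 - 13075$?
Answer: $262195261$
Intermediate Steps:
$G = -20748$
$n{\left(a \right)} = \left(-83 + a\right) \left(5 + a\right)$
$- \left(n{\left(1 \right)} + 35005\right) \left(G + 13151\right) = - \left(\left(-415 + 1^{2} - 78\right) + 35005\right) \left(-20748 + 13151\right) = - \left(\left(-415 + 1 - 78\right) + 35005\right) \left(-7597\right) = - \left(-492 + 35005\right) \left(-7597\right) = - 34513 \left(-7597\right) = \left(-1\right) \left(-262195261\right) = 262195261$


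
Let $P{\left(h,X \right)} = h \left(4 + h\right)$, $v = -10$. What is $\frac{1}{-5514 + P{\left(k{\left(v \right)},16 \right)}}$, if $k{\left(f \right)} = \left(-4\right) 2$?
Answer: $- \frac{1}{5482} \approx -0.00018242$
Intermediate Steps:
$k{\left(f \right)} = -8$
$\frac{1}{-5514 + P{\left(k{\left(v \right)},16 \right)}} = \frac{1}{-5514 - 8 \left(4 - 8\right)} = \frac{1}{-5514 - -32} = \frac{1}{-5514 + 32} = \frac{1}{-5482} = - \frac{1}{5482}$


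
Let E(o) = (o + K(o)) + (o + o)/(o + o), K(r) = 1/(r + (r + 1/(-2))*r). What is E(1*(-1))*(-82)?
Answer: -164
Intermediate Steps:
K(r) = 1/(r + r*(-1/2 + r)) (K(r) = 1/(r + (r - 1/2)*r) = 1/(r + (-1/2 + r)*r) = 1/(r + r*(-1/2 + r)))
E(o) = 1 + o + 2/(o*(1 + 2*o)) (E(o) = (o + 2/(o*(1 + 2*o))) + (o + o)/(o + o) = (o + 2/(o*(1 + 2*o))) + (2*o)/((2*o)) = (o + 2/(o*(1 + 2*o))) + (2*o)*(1/(2*o)) = (o + 2/(o*(1 + 2*o))) + 1 = 1 + o + 2/(o*(1 + 2*o)))
E(1*(-1))*(-82) = ((2 + (1*(-1))*(1 + 1*(-1))*(1 + 2*(1*(-1))))/(((1*(-1)))*(1 + 2*(1*(-1)))))*(-82) = ((2 - (1 - 1)*(1 + 2*(-1)))/((-1)*(1 + 2*(-1))))*(-82) = -(2 - 1*0*(1 - 2))/(1 - 2)*(-82) = -1*(2 - 1*0*(-1))/(-1)*(-82) = -1*(-1)*(2 + 0)*(-82) = -1*(-1)*2*(-82) = 2*(-82) = -164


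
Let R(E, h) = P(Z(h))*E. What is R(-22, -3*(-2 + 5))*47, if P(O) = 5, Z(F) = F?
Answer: -5170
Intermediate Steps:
R(E, h) = 5*E
R(-22, -3*(-2 + 5))*47 = (5*(-22))*47 = -110*47 = -5170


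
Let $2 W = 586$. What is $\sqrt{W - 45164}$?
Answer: $i \sqrt{44871} \approx 211.83 i$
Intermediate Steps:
$W = 293$ ($W = \frac{1}{2} \cdot 586 = 293$)
$\sqrt{W - 45164} = \sqrt{293 - 45164} = \sqrt{-44871} = i \sqrt{44871}$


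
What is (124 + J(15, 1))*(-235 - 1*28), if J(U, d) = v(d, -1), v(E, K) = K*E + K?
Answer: -32086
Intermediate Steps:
v(E, K) = K + E*K (v(E, K) = E*K + K = K + E*K)
J(U, d) = -1 - d (J(U, d) = -(1 + d) = -1 - d)
(124 + J(15, 1))*(-235 - 1*28) = (124 + (-1 - 1*1))*(-235 - 1*28) = (124 + (-1 - 1))*(-235 - 28) = (124 - 2)*(-263) = 122*(-263) = -32086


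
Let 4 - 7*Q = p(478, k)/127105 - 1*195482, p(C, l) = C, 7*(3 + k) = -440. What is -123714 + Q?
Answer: -85225428238/889735 ≈ -95787.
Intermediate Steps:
k = -461/7 (k = -3 + (⅐)*(-440) = -3 - 440/7 = -461/7 ≈ -65.857)
Q = 24847247552/889735 (Q = 4/7 - (478/127105 - 1*195482)/7 = 4/7 - (478*(1/127105) - 195482)/7 = 4/7 - (478/127105 - 195482)/7 = 4/7 - ⅐*(-24846739132/127105) = 4/7 + 24846739132/889735 = 24847247552/889735 ≈ 27927.)
-123714 + Q = -123714 + 24847247552/889735 = -85225428238/889735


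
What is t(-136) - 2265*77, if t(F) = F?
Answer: -174541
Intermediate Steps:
t(-136) - 2265*77 = -136 - 2265*77 = -136 - 174405 = -174541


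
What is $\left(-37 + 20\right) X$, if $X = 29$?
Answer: $-493$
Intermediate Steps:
$\left(-37 + 20\right) X = \left(-37 + 20\right) 29 = \left(-17\right) 29 = -493$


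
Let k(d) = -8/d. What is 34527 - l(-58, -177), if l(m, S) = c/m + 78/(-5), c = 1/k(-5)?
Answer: 80138857/2320 ≈ 34543.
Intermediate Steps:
c = 5/8 (c = 1/(-8/(-5)) = 1/(-8*(-⅕)) = 1/(8/5) = 5/8 ≈ 0.62500)
l(m, S) = -78/5 + 5/(8*m) (l(m, S) = 5/(8*m) + 78/(-5) = 5/(8*m) + 78*(-⅕) = 5/(8*m) - 78/5 = -78/5 + 5/(8*m))
34527 - l(-58, -177) = 34527 - (25 - 624*(-58))/(40*(-58)) = 34527 - (-1)*(25 + 36192)/(40*58) = 34527 - (-1)*36217/(40*58) = 34527 - 1*(-36217/2320) = 34527 + 36217/2320 = 80138857/2320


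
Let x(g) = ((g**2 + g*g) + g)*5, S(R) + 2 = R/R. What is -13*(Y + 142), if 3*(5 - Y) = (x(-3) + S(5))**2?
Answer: 65455/3 ≈ 21818.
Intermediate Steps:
S(R) = -1 (S(R) = -2 + R/R = -2 + 1 = -1)
x(g) = 5*g + 10*g**2 (x(g) = ((g**2 + g**2) + g)*5 = (2*g**2 + g)*5 = (g + 2*g**2)*5 = 5*g + 10*g**2)
Y = -5461/3 (Y = 5 - (5*(-3)*(1 + 2*(-3)) - 1)**2/3 = 5 - (5*(-3)*(1 - 6) - 1)**2/3 = 5 - (5*(-3)*(-5) - 1)**2/3 = 5 - (75 - 1)**2/3 = 5 - 1/3*74**2 = 5 - 1/3*5476 = 5 - 5476/3 = -5461/3 ≈ -1820.3)
-13*(Y + 142) = -13*(-5461/3 + 142) = -13*(-5035/3) = 65455/3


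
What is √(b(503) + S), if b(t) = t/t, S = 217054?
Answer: √217055 ≈ 465.89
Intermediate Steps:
b(t) = 1
√(b(503) + S) = √(1 + 217054) = √217055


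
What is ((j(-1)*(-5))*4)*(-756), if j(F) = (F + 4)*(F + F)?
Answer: -90720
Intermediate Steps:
j(F) = 2*F*(4 + F) (j(F) = (4 + F)*(2*F) = 2*F*(4 + F))
((j(-1)*(-5))*4)*(-756) = (((2*(-1)*(4 - 1))*(-5))*4)*(-756) = (((2*(-1)*3)*(-5))*4)*(-756) = (-6*(-5)*4)*(-756) = (30*4)*(-756) = 120*(-756) = -90720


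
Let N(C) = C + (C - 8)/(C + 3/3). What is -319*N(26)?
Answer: -25520/3 ≈ -8506.7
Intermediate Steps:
N(C) = C + (-8 + C)/(1 + C) (N(C) = C + (-8 + C)/(C + 3*(⅓)) = C + (-8 + C)/(C + 1) = C + (-8 + C)/(1 + C))
-319*N(26) = -319*(-8 + 26² + 2*26)/(1 + 26) = -319*(-8 + 676 + 52)/27 = -319*720/27 = -319*80/3 = -25520/3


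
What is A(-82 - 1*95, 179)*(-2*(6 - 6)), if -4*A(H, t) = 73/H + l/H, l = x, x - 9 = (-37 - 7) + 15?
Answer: 0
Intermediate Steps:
x = -20 (x = 9 + ((-37 - 7) + 15) = 9 + (-44 + 15) = 9 - 29 = -20)
l = -20
A(H, t) = -53/(4*H) (A(H, t) = -(73/H - 20/H)/4 = -53/(4*H))
A(-82 - 1*95, 179)*(-2*(6 - 6)) = (-53/(4*(-82 - 1*95)))*(-2*(6 - 6)) = (-53/(4*(-82 - 95)))*(-2*0) = -53/4/(-177)*0 = -53/4*(-1/177)*0 = (53/708)*0 = 0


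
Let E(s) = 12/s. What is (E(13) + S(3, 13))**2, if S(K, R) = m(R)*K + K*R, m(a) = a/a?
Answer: 311364/169 ≈ 1842.4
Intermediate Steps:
m(a) = 1
S(K, R) = K + K*R (S(K, R) = 1*K + K*R = K + K*R)
(E(13) + S(3, 13))**2 = (12/13 + 3*(1 + 13))**2 = (12*(1/13) + 3*14)**2 = (12/13 + 42)**2 = (558/13)**2 = 311364/169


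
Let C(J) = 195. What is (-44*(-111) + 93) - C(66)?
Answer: 4782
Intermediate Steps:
(-44*(-111) + 93) - C(66) = (-44*(-111) + 93) - 1*195 = (4884 + 93) - 195 = 4977 - 195 = 4782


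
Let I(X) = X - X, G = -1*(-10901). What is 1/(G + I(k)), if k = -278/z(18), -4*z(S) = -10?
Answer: 1/10901 ≈ 9.1735e-5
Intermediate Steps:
z(S) = 5/2 (z(S) = -1/4*(-10) = 5/2)
G = 10901
k = -556/5 (k = -278/5/2 = -278*2/5 = -556/5 ≈ -111.20)
I(X) = 0
1/(G + I(k)) = 1/(10901 + 0) = 1/10901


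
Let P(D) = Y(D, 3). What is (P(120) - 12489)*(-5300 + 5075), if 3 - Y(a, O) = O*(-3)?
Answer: 2807325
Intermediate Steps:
Y(a, O) = 3 + 3*O (Y(a, O) = 3 - O*(-3) = 3 - (-3)*O = 3 + 3*O)
P(D) = 12 (P(D) = 3 + 3*3 = 3 + 9 = 12)
(P(120) - 12489)*(-5300 + 5075) = (12 - 12489)*(-5300 + 5075) = -12477*(-225) = 2807325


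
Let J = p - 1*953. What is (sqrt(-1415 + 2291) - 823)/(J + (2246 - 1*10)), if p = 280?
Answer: -823/1563 + 2*sqrt(219)/1563 ≈ -0.50762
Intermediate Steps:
J = -673 (J = 280 - 1*953 = 280 - 953 = -673)
(sqrt(-1415 + 2291) - 823)/(J + (2246 - 1*10)) = (sqrt(-1415 + 2291) - 823)/(-673 + (2246 - 1*10)) = (sqrt(876) - 823)/(-673 + (2246 - 10)) = (2*sqrt(219) - 823)/(-673 + 2236) = (-823 + 2*sqrt(219))/1563 = (-823 + 2*sqrt(219))*(1/1563) = -823/1563 + 2*sqrt(219)/1563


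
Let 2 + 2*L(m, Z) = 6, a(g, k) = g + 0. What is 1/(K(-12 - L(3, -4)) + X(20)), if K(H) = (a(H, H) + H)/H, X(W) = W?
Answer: 1/22 ≈ 0.045455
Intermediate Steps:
a(g, k) = g
L(m, Z) = 2 (L(m, Z) = -1 + (½)*6 = -1 + 3 = 2)
K(H) = 2 (K(H) = (H + H)/H = (2*H)/H = 2)
1/(K(-12 - L(3, -4)) + X(20)) = 1/(2 + 20) = 1/22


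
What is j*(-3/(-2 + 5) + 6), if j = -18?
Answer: -90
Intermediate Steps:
j*(-3/(-2 + 5) + 6) = -18*(-3/(-2 + 5) + 6) = -18*(-3/3 + 6) = -18*(-3*⅓ + 6) = -18*(-1 + 6) = -18*5 = -90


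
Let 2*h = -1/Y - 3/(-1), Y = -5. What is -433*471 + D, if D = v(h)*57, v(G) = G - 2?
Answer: -1019829/5 ≈ -2.0397e+5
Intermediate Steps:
h = 8/5 (h = (-1/(-5) - 3/(-1))/2 = (-1*(-⅕) - 3*(-1))/2 = (⅕ + 3)/2 = (½)*(16/5) = 8/5 ≈ 1.6000)
v(G) = -2 + G
D = -114/5 (D = (-2 + 8/5)*57 = -⅖*57 = -114/5 ≈ -22.800)
-433*471 + D = -433*471 - 114/5 = -203943 - 114/5 = -1019829/5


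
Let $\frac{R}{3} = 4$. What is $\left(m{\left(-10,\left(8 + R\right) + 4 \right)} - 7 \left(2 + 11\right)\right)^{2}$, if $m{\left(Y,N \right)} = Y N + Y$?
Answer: $116281$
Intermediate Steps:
$R = 12$ ($R = 3 \cdot 4 = 12$)
$m{\left(Y,N \right)} = Y + N Y$ ($m{\left(Y,N \right)} = N Y + Y = Y + N Y$)
$\left(m{\left(-10,\left(8 + R\right) + 4 \right)} - 7 \left(2 + 11\right)\right)^{2} = \left(- 10 \left(1 + \left(\left(8 + 12\right) + 4\right)\right) - 7 \left(2 + 11\right)\right)^{2} = \left(- 10 \left(1 + \left(20 + 4\right)\right) - 91\right)^{2} = \left(- 10 \left(1 + 24\right) - 91\right)^{2} = \left(\left(-10\right) 25 - 91\right)^{2} = \left(-250 - 91\right)^{2} = \left(-341\right)^{2} = 116281$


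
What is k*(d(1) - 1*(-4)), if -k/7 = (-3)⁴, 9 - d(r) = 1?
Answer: -6804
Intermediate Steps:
d(r) = 8 (d(r) = 9 - 1*1 = 9 - 1 = 8)
k = -567 (k = -7*(-3)⁴ = -7*81 = -567)
k*(d(1) - 1*(-4)) = -567*(8 - 1*(-4)) = -567*(8 + 4) = -567*12 = -6804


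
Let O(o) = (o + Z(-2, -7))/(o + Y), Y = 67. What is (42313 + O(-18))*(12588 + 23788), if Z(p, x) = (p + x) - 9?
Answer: 75418397176/49 ≈ 1.5391e+9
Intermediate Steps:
Z(p, x) = -9 + p + x
O(o) = (-18 + o)/(67 + o) (O(o) = (o + (-9 - 2 - 7))/(o + 67) = (o - 18)/(67 + o) = (-18 + o)/(67 + o))
(42313 + O(-18))*(12588 + 23788) = (42313 + (-18 - 18)/(67 - 18))*(12588 + 23788) = (42313 - 36/49)*36376 = (2073301/49)*36376 = 75418397176/49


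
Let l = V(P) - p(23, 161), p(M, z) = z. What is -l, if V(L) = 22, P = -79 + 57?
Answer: 139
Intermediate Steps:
P = -22
l = -139 (l = 22 - 1*161 = 22 - 161 = -139)
-l = -1*(-139) = 139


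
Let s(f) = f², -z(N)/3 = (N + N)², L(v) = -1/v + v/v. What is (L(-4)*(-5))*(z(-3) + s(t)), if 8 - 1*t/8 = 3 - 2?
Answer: -18925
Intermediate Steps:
t = 56 (t = 64 - 8*(3 - 2) = 64 - 8*1 = 64 - 8 = 56)
L(v) = 1 - 1/v (L(v) = -1/v + 1 = 1 - 1/v)
z(N) = -12*N² (z(N) = -3*(N + N)² = -3*4*N² = -12*N²)
(L(-4)*(-5))*(z(-3) + s(t)) = (((-1 - 4)/(-4))*(-5))*(-12*(-3)² + 56²) = (-¼*(-5)*(-5))*(-12*9 + 3136) = ((5/4)*(-5))*(-108 + 3136) = -25/4*3028 = -18925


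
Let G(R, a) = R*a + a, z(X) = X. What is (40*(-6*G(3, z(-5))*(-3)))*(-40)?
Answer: 576000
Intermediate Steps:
G(R, a) = a + R*a
(40*(-6*G(3, z(-5))*(-3)))*(-40) = (40*(-(-30)*(1 + 3)*(-3)))*(-40) = (40*(-(-30)*4*(-3)))*(-40) = (40*(-6*(-20)*(-3)))*(-40) = (40*(120*(-3)))*(-40) = (40*(-360))*(-40) = -14400*(-40) = 576000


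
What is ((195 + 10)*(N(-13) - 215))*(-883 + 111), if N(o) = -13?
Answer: 36083280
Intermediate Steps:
((195 + 10)*(N(-13) - 215))*(-883 + 111) = ((195 + 10)*(-13 - 215))*(-883 + 111) = (205*(-228))*(-772) = -46740*(-772) = 36083280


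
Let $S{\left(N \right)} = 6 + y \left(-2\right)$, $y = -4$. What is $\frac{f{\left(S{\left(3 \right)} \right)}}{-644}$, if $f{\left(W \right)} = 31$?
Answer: $- \frac{31}{644} \approx -0.048137$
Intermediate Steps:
$S{\left(N \right)} = 14$ ($S{\left(N \right)} = 6 - -8 = 6 + 8 = 14$)
$\frac{f{\left(S{\left(3 \right)} \right)}}{-644} = \frac{31}{-644} = 31 \left(- \frac{1}{644}\right) = - \frac{31}{644}$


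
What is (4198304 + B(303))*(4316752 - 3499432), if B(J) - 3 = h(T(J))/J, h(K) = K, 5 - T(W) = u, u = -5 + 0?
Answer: 346567390725640/101 ≈ 3.4314e+12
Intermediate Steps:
u = -5
T(W) = 10 (T(W) = 5 - 1*(-5) = 5 + 5 = 10)
B(J) = 3 + 10/J
(4198304 + B(303))*(4316752 - 3499432) = (4198304 + (3 + 10/303))*(4316752 - 3499432) = (4198304 + (3 + 10*(1/303)))*817320 = (4198304 + (3 + 10/303))*817320 = (4198304 + 919/303)*817320 = (1272087031/303)*817320 = 346567390725640/101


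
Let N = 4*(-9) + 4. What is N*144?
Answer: -4608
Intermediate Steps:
N = -32 (N = -36 + 4 = -32)
N*144 = -32*144 = -4608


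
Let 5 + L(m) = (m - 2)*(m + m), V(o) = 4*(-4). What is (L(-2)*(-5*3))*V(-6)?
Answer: 2640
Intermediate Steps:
V(o) = -16
L(m) = -5 + 2*m*(-2 + m) (L(m) = -5 + (m - 2)*(m + m) = -5 + (-2 + m)*(2*m) = -5 + 2*m*(-2 + m))
(L(-2)*(-5*3))*V(-6) = ((-5 - 4*(-2) + 2*(-2)**2)*(-5*3))*(-16) = ((-5 + 8 + 2*4)*(-15))*(-16) = ((-5 + 8 + 8)*(-15))*(-16) = (11*(-15))*(-16) = -165*(-16) = 2640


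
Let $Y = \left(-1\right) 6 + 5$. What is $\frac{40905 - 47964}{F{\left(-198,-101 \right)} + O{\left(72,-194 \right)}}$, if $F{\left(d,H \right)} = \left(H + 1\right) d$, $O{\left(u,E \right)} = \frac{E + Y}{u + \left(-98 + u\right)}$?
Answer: $- \frac{108238}{303535} \approx -0.35659$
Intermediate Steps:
$Y = -1$ ($Y = -6 + 5 = -1$)
$O{\left(u,E \right)} = \frac{-1 + E}{-98 + 2 u}$ ($O{\left(u,E \right)} = \frac{E - 1}{u + \left(-98 + u\right)} = \frac{-1 + E}{-98 + 2 u}$)
$F{\left(d,H \right)} = d \left(1 + H\right)$ ($F{\left(d,H \right)} = \left(1 + H\right) d = d \left(1 + H\right)$)
$\frac{40905 - 47964}{F{\left(-198,-101 \right)} + O{\left(72,-194 \right)}} = \frac{40905 - 47964}{- 198 \left(1 - 101\right) + \frac{-1 - 194}{2 \left(-49 + 72\right)}} = - \frac{7059}{\left(-198\right) \left(-100\right) + \frac{1}{2} \cdot \frac{1}{23} \left(-195\right)} = - \frac{7059}{19800 + \frac{1}{2} \cdot \frac{1}{23} \left(-195\right)} = - \frac{7059}{19800 - \frac{195}{46}} = - \frac{7059}{\frac{910605}{46}} = \left(-7059\right) \frac{46}{910605} = - \frac{108238}{303535}$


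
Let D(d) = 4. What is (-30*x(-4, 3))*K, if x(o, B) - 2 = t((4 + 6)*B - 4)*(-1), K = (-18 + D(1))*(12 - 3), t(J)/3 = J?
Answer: -287280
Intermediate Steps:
t(J) = 3*J
K = -126 (K = (-18 + 4)*(12 - 3) = -14*9 = -126)
x(o, B) = 14 - 30*B (x(o, B) = 2 + (3*((4 + 6)*B - 4))*(-1) = 2 + (3*(10*B - 4))*(-1) = 2 + (3*(-4 + 10*B))*(-1) = 2 + (-12 + 30*B)*(-1) = 2 + (12 - 30*B) = 14 - 30*B)
(-30*x(-4, 3))*K = -30*(14 - 30*3)*(-126) = -30*(14 - 90)*(-126) = -30*(-76)*(-126) = 2280*(-126) = -287280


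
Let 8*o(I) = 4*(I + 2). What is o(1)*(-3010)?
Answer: -4515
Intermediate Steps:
o(I) = 1 + I/2 (o(I) = (4*(I + 2))/8 = (4*(2 + I))/8 = (8 + 4*I)/8 = 1 + I/2)
o(1)*(-3010) = (1 + (½)*1)*(-3010) = (1 + ½)*(-3010) = (3/2)*(-3010) = -4515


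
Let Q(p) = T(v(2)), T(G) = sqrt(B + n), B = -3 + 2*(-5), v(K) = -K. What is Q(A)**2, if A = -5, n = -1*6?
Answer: -19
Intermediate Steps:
n = -6
B = -13 (B = -3 - 10 = -13)
T(G) = I*sqrt(19) (T(G) = sqrt(-13 - 6) = sqrt(-19) = I*sqrt(19))
Q(p) = I*sqrt(19)
Q(A)**2 = (I*sqrt(19))**2 = -19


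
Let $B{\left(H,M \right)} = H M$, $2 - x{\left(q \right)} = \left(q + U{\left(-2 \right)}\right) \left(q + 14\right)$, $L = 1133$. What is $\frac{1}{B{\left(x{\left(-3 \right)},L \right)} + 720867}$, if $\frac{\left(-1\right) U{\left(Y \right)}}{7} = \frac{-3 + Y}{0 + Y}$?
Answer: $\frac{2}{1957249} \approx 1.0218 \cdot 10^{-6}$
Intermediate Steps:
$U{\left(Y \right)} = - \frac{7 \left(-3 + Y\right)}{Y}$ ($U{\left(Y \right)} = - 7 \frac{-3 + Y}{0 + Y} = - 7 \frac{-3 + Y}{Y} = - \frac{7 \left(-3 + Y\right)}{Y}$)
$x{\left(q \right)} = 2 - \left(14 + q\right) \left(- \frac{35}{2} + q\right)$ ($x{\left(q \right)} = 2 - \left(q + \left(-7 + \frac{21}{-2}\right)\right) \left(q + 14\right) = 2 - \left(q + \left(-7 + 21 \left(- \frac{1}{2}\right)\right)\right) \left(14 + q\right) = 2 - \left(q - \frac{35}{2}\right) \left(14 + q\right) = 2 - \left(- \frac{35}{2} + q\right) \left(14 + q\right) = 2 - \left(14 + q\right) \left(- \frac{35}{2} + q\right)$)
$\frac{1}{B{\left(x{\left(-3 \right)},L \right)} + 720867} = \frac{1}{\left(247 - \left(-3\right)^{2} + \frac{7}{2} \left(-3\right)\right) 1133 + 720867} = \frac{1}{\left(247 - 9 - \frac{21}{2}\right) 1133 + 720867} = \frac{1}{\frac{455}{2} \cdot 1133 + 720867} = \frac{1}{\frac{515515}{2} + 720867} = \frac{1}{\frac{1957249}{2}} = \frac{2}{1957249}$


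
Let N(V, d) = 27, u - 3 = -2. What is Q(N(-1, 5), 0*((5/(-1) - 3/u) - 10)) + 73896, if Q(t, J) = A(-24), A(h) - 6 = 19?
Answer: 73921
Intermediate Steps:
u = 1 (u = 3 - 2 = 1)
A(h) = 25 (A(h) = 6 + 19 = 25)
Q(t, J) = 25
Q(N(-1, 5), 0*((5/(-1) - 3/u) - 10)) + 73896 = 25 + 73896 = 73921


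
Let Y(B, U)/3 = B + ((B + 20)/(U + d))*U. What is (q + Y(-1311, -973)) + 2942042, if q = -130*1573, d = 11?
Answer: 2625973049/962 ≈ 2.7297e+6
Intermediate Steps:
q = -204490
Y(B, U) = 3*B + 3*U*(20 + B)/(11 + U) (Y(B, U) = 3*(B + ((B + 20)/(U + 11))*U) = 3*(B + ((20 + B)/(11 + U))*U) = 3*(B + U*(20 + B)/(11 + U)) = 3*B + 3*U*(20 + B)/(11 + U))
(q + Y(-1311, -973)) + 2942042 = (-204490 + 3*(11*(-1311) + 20*(-973) + 2*(-1311)*(-973))/(11 - 973)) + 2942042 = (-204490 + 3*(-14421 - 19460 + 2551206)/(-962)) + 2942042 = (-204490 + 3*(-1/962)*2517325) + 2942042 = (-204490 - 7551975/962) + 2942042 = -204271355/962 + 2942042 = 2625973049/962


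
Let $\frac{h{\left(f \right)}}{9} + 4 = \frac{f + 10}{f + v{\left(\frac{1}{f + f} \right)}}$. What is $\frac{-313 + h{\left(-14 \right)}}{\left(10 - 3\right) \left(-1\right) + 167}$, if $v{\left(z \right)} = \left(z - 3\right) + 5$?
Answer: $- \frac{23321}{10784} \approx -2.1626$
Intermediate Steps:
$v{\left(z \right)} = 2 + z$ ($v{\left(z \right)} = \left(-3 + z\right) + 5 = 2 + z$)
$h{\left(f \right)} = -36 + \frac{9 \left(10 + f\right)}{2 + f + \frac{1}{2 f}}$ ($h{\left(f \right)} = -36 + 9 \frac{f + 10}{f + \left(2 + \frac{1}{f + f}\right)} = -36 + 9 \frac{10 + f}{f + \left(2 + \frac{1}{2 f}\right)} = -36 + 9 \frac{10 + f}{2 + f + \frac{1}{2 f}} = -36 + \frac{9 \left(10 + f\right)}{2 + f + \frac{1}{2 f}}$)
$\frac{-313 + h{\left(-14 \right)}}{\left(10 - 3\right) \left(-1\right) + 167} = \frac{-313 + \frac{18 \left(-2 - 3 \left(-14\right)^{2} + 2 \left(-14\right)\right)}{1 + 2 \left(-14\right)^{2} + 4 \left(-14\right)}}{\left(10 - 3\right) \left(-1\right) + 167} = \frac{-313 + \frac{18 \left(-2 - 588 - 28\right)}{1 + 2 \cdot 196 - 56}}{7 \left(-1\right) + 167} = \frac{-313 + \frac{18 \left(-2 - 588 - 28\right)}{1 + 392 - 56}}{-7 + 167} = \frac{-313 + 18 \cdot \frac{1}{337} \left(-618\right)}{160} = \left(-313 + 18 \cdot \frac{1}{337} \left(-618\right)\right) \frac{1}{160} = \left(-313 - \frac{11124}{337}\right) \frac{1}{160} = \left(- \frac{116605}{337}\right) \frac{1}{160} = - \frac{23321}{10784}$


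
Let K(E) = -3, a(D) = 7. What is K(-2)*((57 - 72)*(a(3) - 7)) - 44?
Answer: -44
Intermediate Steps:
K(-2)*((57 - 72)*(a(3) - 7)) - 44 = -3*(57 - 72)*(7 - 7) - 44 = -(-45)*0 - 44 = -3*0 - 44 = 0 - 44 = -44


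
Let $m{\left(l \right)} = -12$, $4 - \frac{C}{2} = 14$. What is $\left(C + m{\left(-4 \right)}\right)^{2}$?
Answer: $1024$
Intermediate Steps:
$C = -20$ ($C = 8 - 28 = -20$)
$\left(C + m{\left(-4 \right)}\right)^{2} = \left(-20 - 12\right)^{2} = \left(-32\right)^{2} = 1024$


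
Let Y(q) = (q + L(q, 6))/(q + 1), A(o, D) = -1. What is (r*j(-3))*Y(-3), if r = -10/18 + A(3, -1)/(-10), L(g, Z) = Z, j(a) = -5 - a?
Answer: -41/30 ≈ -1.3667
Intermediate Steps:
r = -41/90 (r = -10/18 - 1/(-10) = -10*1/18 - 1*(-1/10) = -5/9 + 1/10 = -41/90 ≈ -0.45556)
Y(q) = (6 + q)/(1 + q) (Y(q) = (q + 6)/(q + 1) = (6 + q)/(1 + q))
(r*j(-3))*Y(-3) = (-41*(-5 - 1*(-3))/90)*((6 - 3)/(1 - 3)) = (-41*(-5 + 3)/90)*(3/(-2)) = (-41/90*(-2))*(-1/2*3) = (41/45)*(-3/2) = -41/30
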